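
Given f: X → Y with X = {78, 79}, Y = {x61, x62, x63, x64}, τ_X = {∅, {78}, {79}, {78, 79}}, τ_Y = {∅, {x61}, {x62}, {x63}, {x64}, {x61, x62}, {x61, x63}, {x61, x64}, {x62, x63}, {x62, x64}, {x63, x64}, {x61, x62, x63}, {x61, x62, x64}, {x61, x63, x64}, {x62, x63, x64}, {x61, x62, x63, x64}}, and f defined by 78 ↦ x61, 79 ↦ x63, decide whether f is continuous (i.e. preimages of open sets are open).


f IS continuous.

Compute f^{-1}(U) for each U ∈ τ_Y:
  U = ∅: f^{-1}(U) = ∅ ∈ τ_X ✓.
  U = {x61}: f^{-1}(U) = {78} ∈ τ_X ✓.
  U = {x62}: f^{-1}(U) = ∅ ∈ τ_X ✓.
  U = {x63}: f^{-1}(U) = {79} ∈ τ_X ✓.
  U = {x64}: f^{-1}(U) = ∅ ∈ τ_X ✓.
  U = {x61, x62}: f^{-1}(U) = {78} ∈ τ_X ✓.
  U = {x61, x63}: f^{-1}(U) = {78, 79} ∈ τ_X ✓.
  U = {x61, x64}: f^{-1}(U) = {78} ∈ τ_X ✓.
  U = {x62, x63}: f^{-1}(U) = {79} ∈ τ_X ✓.
  U = {x62, x64}: f^{-1}(U) = ∅ ∈ τ_X ✓.
  U = {x63, x64}: f^{-1}(U) = {79} ∈ τ_X ✓.
  U = {x61, x62, x63}: f^{-1}(U) = {78, 79} ∈ τ_X ✓.
  U = {x61, x62, x64}: f^{-1}(U) = {78} ∈ τ_X ✓.
  U = {x61, x63, x64}: f^{-1}(U) = {78, 79} ∈ τ_X ✓.
  U = {x62, x63, x64}: f^{-1}(U) = {79} ∈ τ_X ✓.
  U = {x61, x62, x63, x64}: f^{-1}(U) = {78, 79} ∈ τ_X ✓.
Every preimage lies in τ_X, so f IS continuous.


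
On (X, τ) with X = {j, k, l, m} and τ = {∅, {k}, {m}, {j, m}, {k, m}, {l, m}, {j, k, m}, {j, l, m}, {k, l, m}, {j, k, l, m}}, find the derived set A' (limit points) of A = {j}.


A' = ∅

For each x ∈ X, list the open sets U ∈ τ with x ∈ U, then check whether U ∩ (A ∖ {x}) ≠ ∅ for every such U.
  x = j: open {j, m} ∋ x has {j, m} ∩ (A ∖ {j}) = ∅, so x is NOT a limit point.
  x = k: open {k} ∋ x has {k} ∩ (A ∖ {k}) = ∅, so x is NOT a limit point.
  x = l: open {l, m} ∋ x has {l, m} ∩ (A ∖ {l}) = ∅, so x is NOT a limit point.
  x = m: open {m} ∋ x has {m} ∩ (A ∖ {m}) = ∅, so x is NOT a limit point.
Collecting: A' = ∅.


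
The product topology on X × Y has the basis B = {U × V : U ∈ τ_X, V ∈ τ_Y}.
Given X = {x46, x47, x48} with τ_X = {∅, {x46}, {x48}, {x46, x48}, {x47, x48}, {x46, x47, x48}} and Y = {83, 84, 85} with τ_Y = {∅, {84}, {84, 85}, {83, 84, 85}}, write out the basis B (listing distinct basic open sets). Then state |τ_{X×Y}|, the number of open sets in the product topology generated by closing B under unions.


Basis B = {∅ × ∅, {x46} × {84}, {x48} × {84}, {x46} × {84, 85}, {x46, x48} × {84}, {x47, x48} × {84}, {x48} × {84, 85}, {x46} × {83, 84, 85}, {x46, x47, x48} × {84}, {x48} × {83, 84, 85}, {x46, x48} × {84, 85}, {x47, x48} × {84, 85}, {x46, x48} × {83, 84, 85}, {x46, x47, x48} × {84, 85}, {x47, x48} × {83, 84, 85}, {x46, x47, x48} × {83, 84, 85}}; |τ_{X×Y}| = 40.

Enumerate products U × V with U ∈ τ_X, V ∈ τ_Y (deduplicated):
  ∅ × ∅ = {} (∅)
  {x46} × {84} = {(x46,84)}
  {x48} × {84} = {(x48,84)}
  {x46} × {84, 85} = {(x46,84), (x46,85)}
  {x46, x48} × {84} = {(x46,84), (x48,84)}
  {x47, x48} × {84} = {(x47,84), (x48,84)}
  {x48} × {84, 85} = {(x48,84), (x48,85)}
  {x46} × {83, 84, 85} = {(x46,83), (x46,84), (x46,85)}
  {x46, x47, x48} × {84} = {(x46,84), (x47,84), (x48,84)}
  {x48} × {83, 84, 85} = {(x48,83), (x48,84), (x48,85)}
  {x46, x48} × {84, 85} = {(x46,84), (x46,85), (x48,84), (x48,85)}
  {x47, x48} × {84, 85} = {(x47,84), (x47,85), (x48,84), (x48,85)}
  {x46, x48} × {83, 84, 85} = {(x46,83), (x46,84), (x46,85), (x48,83), (x48,84), (x48,85)}
  {x46, x47, x48} × {84, 85} = {(x46,84), (x46,85), (x47,84), (x47,85), (x48,84), (x48,85)}
  {x47, x48} × {83, 84, 85} = {(x47,83), (x47,84), (x47,85), (x48,83), (x48,84), (x48,85)}
  {x46, x47, x48} × {83, 84, 85} = {(x46,83), (x46,84), (x46,85), (x47,83), (x47,84), (x47,85), (x48,83), (x48,84), (x48,85)}
These 16 distinct sets form the basis B.
Close under arbitrary unions to get τ_{X×Y}; counting gives |τ_{X×Y}| = 40.


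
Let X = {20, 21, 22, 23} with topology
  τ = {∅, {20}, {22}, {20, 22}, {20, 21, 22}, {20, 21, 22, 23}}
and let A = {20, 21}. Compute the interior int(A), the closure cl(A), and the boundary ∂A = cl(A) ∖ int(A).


int(A) = {20}, cl(A) = {20, 21, 23}, ∂A = {21, 23}.

Closed sets in (X, τ) are complements of opens:
  closed(X, τ) = {∅, {23}, {21, 23}, {20, 21, 23}, {21, 22, 23}, {20, 21, 22, 23}}.
int(A) = ⋃ {U ∈ τ : U ⊆ A}. Opens contained in A: ∅, {20}.
Taking the union of these: int(A) = {20}.
cl(A) = ⋂ {C closed : A ⊆ C}. Closed sets containing A: {20, 21, 23}, {20, 21, 22, 23}.
Intersecting these: cl(A) = {20, 21, 23}.
∂A = cl(A) ∖ int(A) = {20, 21, 23} ∖ {20} = {21, 23}.


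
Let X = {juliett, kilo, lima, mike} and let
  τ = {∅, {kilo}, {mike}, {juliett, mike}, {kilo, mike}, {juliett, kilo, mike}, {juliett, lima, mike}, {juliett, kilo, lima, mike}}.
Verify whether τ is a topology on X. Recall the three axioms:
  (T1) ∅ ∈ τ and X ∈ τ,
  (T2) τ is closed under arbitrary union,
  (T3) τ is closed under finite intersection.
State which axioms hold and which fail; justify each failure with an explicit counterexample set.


τ IS a topology on X.

Axiom (T1): ∅ ∈ τ? Yes; X ∈ τ? Yes.
Axiom (T2/T3): check pairwise unions and intersections of members of τ.
All pairwise intersections and unions checked — each lies in τ. Therefore τ satisfies (T1), (T2), (T3): it IS a topology on X.


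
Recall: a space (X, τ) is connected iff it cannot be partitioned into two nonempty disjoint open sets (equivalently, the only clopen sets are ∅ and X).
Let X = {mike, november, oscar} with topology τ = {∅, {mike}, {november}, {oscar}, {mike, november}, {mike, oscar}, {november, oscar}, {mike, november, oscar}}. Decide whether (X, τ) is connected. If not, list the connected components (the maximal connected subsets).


(X, τ) is disconnected; components = [{mike}, {november}, {oscar}].

Find clopen sets (U ∈ τ with X ∖ U ∈ τ):
  U = ∅, X ∖ U = {mike, november, oscar} — both open, so U is clopen.
  U = {mike}, X ∖ U = {november, oscar} — both open, so U is clopen.
  U = {november}, X ∖ U = {mike, oscar} — both open, so U is clopen.
  U = {oscar}, X ∖ U = {mike, november} — both open, so U is clopen.
  U = {mike, november}, X ∖ U = {oscar} — both open, so U is clopen.
  U = {mike, oscar}, X ∖ U = {november} — both open, so U is clopen.
  U = {november, oscar}, X ∖ U = {mike} — both open, so U is clopen.
  U = {mike, november, oscar}, X ∖ U = ∅ — both open, so U is clopen.
Nontrivial clopen(s) exist: e.g. {mike, november}. So (X, τ) is disconnected.
Compute connected components by grouping points that agree on all clopens:
  component: {mike}
  component: {november}
  component: {oscar}


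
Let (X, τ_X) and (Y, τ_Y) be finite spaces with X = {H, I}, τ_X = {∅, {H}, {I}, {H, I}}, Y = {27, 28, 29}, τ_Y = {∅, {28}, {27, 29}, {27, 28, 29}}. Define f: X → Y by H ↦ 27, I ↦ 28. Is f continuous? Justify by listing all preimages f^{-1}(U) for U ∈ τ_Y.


f IS continuous.

Compute f^{-1}(U) for each U ∈ τ_Y:
  U = ∅: f^{-1}(U) = ∅ ∈ τ_X ✓.
  U = {28}: f^{-1}(U) = {I} ∈ τ_X ✓.
  U = {27, 29}: f^{-1}(U) = {H} ∈ τ_X ✓.
  U = {27, 28, 29}: f^{-1}(U) = {H, I} ∈ τ_X ✓.
Every preimage lies in τ_X, so f IS continuous.


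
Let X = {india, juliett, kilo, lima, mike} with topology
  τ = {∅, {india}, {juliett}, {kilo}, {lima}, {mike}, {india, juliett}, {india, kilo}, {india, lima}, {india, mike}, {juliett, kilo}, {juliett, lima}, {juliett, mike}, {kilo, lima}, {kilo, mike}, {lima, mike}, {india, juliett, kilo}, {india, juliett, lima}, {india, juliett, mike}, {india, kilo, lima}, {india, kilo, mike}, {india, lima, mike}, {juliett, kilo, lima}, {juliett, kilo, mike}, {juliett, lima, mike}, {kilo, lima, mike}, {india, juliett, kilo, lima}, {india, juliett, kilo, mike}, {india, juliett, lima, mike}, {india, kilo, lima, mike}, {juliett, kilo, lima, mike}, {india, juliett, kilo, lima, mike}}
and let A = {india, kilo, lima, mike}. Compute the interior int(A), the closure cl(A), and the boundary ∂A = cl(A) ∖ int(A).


int(A) = {india, kilo, lima, mike}, cl(A) = {india, kilo, lima, mike}, ∂A = ∅.

Closed sets in (X, τ) are complements of opens:
  closed(X, τ) = {∅, {india}, {juliett}, {kilo}, {lima}, {mike}, {india, juliett}, {india, kilo}, {india, lima}, {india, mike}, {juliett, kilo}, {juliett, lima}, {juliett, mike}, {kilo, lima}, {kilo, mike}, {lima, mike}, {india, juliett, kilo}, {india, juliett, lima}, {india, juliett, mike}, {india, kilo, lima}, {india, kilo, mike}, {india, lima, mike}, {juliett, kilo, lima}, {juliett, kilo, mike}, {juliett, lima, mike}, {kilo, lima, mike}, {india, juliett, kilo, lima}, {india, juliett, kilo, mike}, {india, juliett, lima, mike}, {india, kilo, lima, mike}, {juliett, kilo, lima, mike}, {india, juliett, kilo, lima, mike}}.
int(A) = ⋃ {U ∈ τ : U ⊆ A}. Opens contained in A: ∅, {india}, {kilo}, {lima}, {mike}, {india, kilo}, {india, lima}, {india, mike}, {kilo, lima}, {kilo, mike}, {lima, mike}, {india, kilo, lima}, {india, kilo, mike}, {india, lima, mike}, {kilo, lima, mike}, {india, kilo, lima, mike}.
Taking the union of these: int(A) = {india, kilo, lima, mike}.
cl(A) = ⋂ {C closed : A ⊆ C}. Closed sets containing A: {india, kilo, lima, mike}, {india, juliett, kilo, lima, mike}.
Intersecting these: cl(A) = {india, kilo, lima, mike}.
∂A = cl(A) ∖ int(A) = {india, kilo, lima, mike} ∖ {india, kilo, lima, mike} = ∅.


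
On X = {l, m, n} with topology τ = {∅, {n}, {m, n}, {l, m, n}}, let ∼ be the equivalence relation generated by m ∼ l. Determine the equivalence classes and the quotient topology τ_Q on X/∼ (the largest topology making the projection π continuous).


X/∼ = {[l=m], [n]}; |τ_Q| = 3.

Equivalence classes: [l=m], [n].
Quotient map π: X → X/∼ sends l ↦ [l=m], m ↦ [l=m], n ↦ [n].
For each subset V ⊆ X/∼, compute π^{-1}(V) ⊆ X and check whether π^{-1}(V) ∈ τ. V is open in τ_Q iff π^{-1}(V) ∈ τ.
  V = {}: π^{-1}(V) = ∅ ∈ τ ✓.
  V = {[l=m]}: π^{-1}(V) = {l, m} ∉ τ ✗.
  V = {[n]}: π^{-1}(V) = {n} ∈ τ ✓.
  V = {[l=m], [n]}: π^{-1}(V) = {l, m, n} ∈ τ ✓.
Open sets in the quotient: τ_Q = {{}, {[n]}, {[l=m], [n]}} (3 elements).


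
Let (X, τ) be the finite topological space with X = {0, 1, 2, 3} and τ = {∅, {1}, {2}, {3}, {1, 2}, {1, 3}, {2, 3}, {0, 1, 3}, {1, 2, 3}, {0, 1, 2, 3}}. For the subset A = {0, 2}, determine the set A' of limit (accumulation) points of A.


A' = ∅

For each x ∈ X, list the open sets U ∈ τ with x ∈ U, then check whether U ∩ (A ∖ {x}) ≠ ∅ for every such U.
  x = 0: open {0, 1, 3} ∋ x has {0, 1, 3} ∩ (A ∖ {0}) = ∅, so x is NOT a limit point.
  x = 1: open {1} ∋ x has {1} ∩ (A ∖ {1}) = ∅, so x is NOT a limit point.
  x = 2: open {2} ∋ x has {2} ∩ (A ∖ {2}) = ∅, so x is NOT a limit point.
  x = 3: open {3} ∋ x has {3} ∩ (A ∖ {3}) = ∅, so x is NOT a limit point.
Collecting: A' = ∅.


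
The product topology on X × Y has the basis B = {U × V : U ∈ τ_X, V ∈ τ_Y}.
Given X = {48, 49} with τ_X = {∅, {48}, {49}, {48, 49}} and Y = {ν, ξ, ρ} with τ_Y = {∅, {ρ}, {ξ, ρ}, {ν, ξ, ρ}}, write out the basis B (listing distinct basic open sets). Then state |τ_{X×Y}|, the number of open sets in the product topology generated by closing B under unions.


Basis B = {∅ × ∅, {48} × {ρ}, {49} × {ρ}, {48} × {ξ, ρ}, {48, 49} × {ρ}, {49} × {ξ, ρ}, {48} × {ν, ξ, ρ}, {49} × {ν, ξ, ρ}, {48, 49} × {ξ, ρ}, {48, 49} × {ν, ξ, ρ}}; |τ_{X×Y}| = 16.

Enumerate products U × V with U ∈ τ_X, V ∈ τ_Y (deduplicated):
  ∅ × ∅ = {} (∅)
  {48} × {ρ} = {(48,ρ)}
  {49} × {ρ} = {(49,ρ)}
  {48} × {ξ, ρ} = {(48,ξ), (48,ρ)}
  {48, 49} × {ρ} = {(48,ρ), (49,ρ)}
  {49} × {ξ, ρ} = {(49,ξ), (49,ρ)}
  {48} × {ν, ξ, ρ} = {(48,ν), (48,ξ), (48,ρ)}
  {49} × {ν, ξ, ρ} = {(49,ν), (49,ξ), (49,ρ)}
  {48, 49} × {ξ, ρ} = {(48,ξ), (48,ρ), (49,ξ), (49,ρ)}
  {48, 49} × {ν, ξ, ρ} = {(48,ν), (48,ξ), (48,ρ), (49,ν), (49,ξ), (49,ρ)}
These 10 distinct sets form the basis B.
Close under arbitrary unions to get τ_{X×Y}; counting gives |τ_{X×Y}| = 16.


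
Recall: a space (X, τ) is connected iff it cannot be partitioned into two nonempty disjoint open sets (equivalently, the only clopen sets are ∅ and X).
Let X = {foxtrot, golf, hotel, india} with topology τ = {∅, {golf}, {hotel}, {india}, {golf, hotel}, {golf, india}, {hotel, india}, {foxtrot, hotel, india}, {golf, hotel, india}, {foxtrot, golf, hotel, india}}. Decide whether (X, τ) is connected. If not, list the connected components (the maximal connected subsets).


(X, τ) is disconnected; components = [{golf}, {foxtrot, hotel, india}].

Find clopen sets (U ∈ τ with X ∖ U ∈ τ):
  U = ∅, X ∖ U = {foxtrot, golf, hotel, india} — both open, so U is clopen.
  U = {golf}, X ∖ U = {foxtrot, hotel, india} — both open, so U is clopen.
  U = {foxtrot, hotel, india}, X ∖ U = {golf} — both open, so U is clopen.
  U = {foxtrot, golf, hotel, india}, X ∖ U = ∅ — both open, so U is clopen.
Nontrivial clopen(s) exist: e.g. {golf}. So (X, τ) is disconnected.
Compute connected components by grouping points that agree on all clopens:
  component: {golf}
  component: {foxtrot, hotel, india}


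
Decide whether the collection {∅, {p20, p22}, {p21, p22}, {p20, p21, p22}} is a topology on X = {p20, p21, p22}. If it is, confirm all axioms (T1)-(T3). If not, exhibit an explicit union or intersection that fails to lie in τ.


τ is NOT a topology on X.

Axiom (T1): ∅ ∈ τ? Yes; X ∈ τ? Yes.
Axiom (T2/T3): check pairwise unions and intersections of members of τ.
Counterexample for (T3): {p20, p22} ∩ {p21, p22} = {p22} ∉ τ. Therefore τ is NOT a topology.


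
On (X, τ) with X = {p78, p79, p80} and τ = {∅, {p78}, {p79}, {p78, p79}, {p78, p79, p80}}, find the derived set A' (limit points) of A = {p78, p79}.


A' = {p80}

For each x ∈ X, list the open sets U ∈ τ with x ∈ U, then check whether U ∩ (A ∖ {x}) ≠ ∅ for every such U.
  x = p78: open {p78} ∋ x has {p78} ∩ (A ∖ {p78}) = ∅, so x is NOT a limit point.
  x = p79: open {p79} ∋ x has {p79} ∩ (A ∖ {p79}) = ∅, so x is NOT a limit point.
  x = p80: opens ∋ x are {p78, p79, p80}; each meets A ∖ {p80}, so x IS a limit point.
Collecting: A' = {p80}.


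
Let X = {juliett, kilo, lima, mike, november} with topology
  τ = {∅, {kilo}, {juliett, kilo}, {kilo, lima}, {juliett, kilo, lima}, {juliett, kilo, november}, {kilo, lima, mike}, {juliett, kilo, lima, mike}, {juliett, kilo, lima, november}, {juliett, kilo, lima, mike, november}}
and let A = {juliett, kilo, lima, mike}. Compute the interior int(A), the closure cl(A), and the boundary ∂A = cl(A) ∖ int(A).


int(A) = {juliett, kilo, lima, mike}, cl(A) = {juliett, kilo, lima, mike, november}, ∂A = {november}.

Closed sets in (X, τ) are complements of opens:
  closed(X, τ) = {∅, {mike}, {november}, {juliett, november}, {lima, mike}, {mike, november}, {juliett, mike, november}, {lima, mike, november}, {juliett, lima, mike, november}, {juliett, kilo, lima, mike, november}}.
int(A) = ⋃ {U ∈ τ : U ⊆ A}. Opens contained in A: ∅, {kilo}, {juliett, kilo}, {kilo, lima}, {juliett, kilo, lima}, {kilo, lima, mike}, {juliett, kilo, lima, mike}.
Taking the union of these: int(A) = {juliett, kilo, lima, mike}.
cl(A) = ⋂ {C closed : A ⊆ C}. Closed sets containing A: {juliett, kilo, lima, mike, november}.
Intersecting these: cl(A) = {juliett, kilo, lima, mike, november}.
∂A = cl(A) ∖ int(A) = {juliett, kilo, lima, mike, november} ∖ {juliett, kilo, lima, mike} = {november}.


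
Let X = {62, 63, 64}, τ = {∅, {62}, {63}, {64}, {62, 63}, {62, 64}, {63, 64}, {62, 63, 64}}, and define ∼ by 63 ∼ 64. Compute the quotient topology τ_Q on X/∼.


X/∼ = {[62], [63=64]}; |τ_Q| = 4.

Equivalence classes: [62], [63=64].
Quotient map π: X → X/∼ sends 62 ↦ [62], 63 ↦ [63=64], 64 ↦ [63=64].
For each subset V ⊆ X/∼, compute π^{-1}(V) ⊆ X and check whether π^{-1}(V) ∈ τ. V is open in τ_Q iff π^{-1}(V) ∈ τ.
  V = {}: π^{-1}(V) = ∅ ∈ τ ✓.
  V = {[62]}: π^{-1}(V) = {62} ∈ τ ✓.
  V = {[63=64]}: π^{-1}(V) = {63, 64} ∈ τ ✓.
  V = {[62], [63=64]}: π^{-1}(V) = {62, 63, 64} ∈ τ ✓.
Open sets in the quotient: τ_Q = {{}, {[62]}, {[63=64]}, {[62], [63=64]}} (4 elements).


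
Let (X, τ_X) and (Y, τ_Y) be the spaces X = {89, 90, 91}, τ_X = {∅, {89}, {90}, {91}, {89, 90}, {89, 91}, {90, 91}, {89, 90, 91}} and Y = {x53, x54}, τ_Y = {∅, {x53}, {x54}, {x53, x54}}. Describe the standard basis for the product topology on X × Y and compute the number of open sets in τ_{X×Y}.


Basis B = {∅ × ∅, {89} × {x53}, {89} × {x54}, {90} × {x53}, {90} × {x54}, {91} × {x53}, {91} × {x54}, {89} × {x53, x54}, {89, 90} × {x53}, {89, 91} × {x53}, {89, 90} × {x54}, {89, 91} × {x54}, {90} × {x53, x54}, {90, 91} × {x53}, {90, 91} × {x54}, {91} × {x53, x54}, {89, 90, 91} × {x53}, {89, 90, 91} × {x54}, {89, 90} × {x53, x54}, {89, 91} × {x53, x54}, {90, 91} × {x53, x54}, {89, 90, 91} × {x53, x54}}; |τ_{X×Y}| = 64.

Enumerate products U × V with U ∈ τ_X, V ∈ τ_Y (deduplicated):
  ∅ × ∅ = {} (∅)
  {89} × {x53} = {(89,x53)}
  {89} × {x54} = {(89,x54)}
  {90} × {x53} = {(90,x53)}
  {90} × {x54} = {(90,x54)}
  {91} × {x53} = {(91,x53)}
  {91} × {x54} = {(91,x54)}
  {89} × {x53, x54} = {(89,x53), (89,x54)}
  {89, 90} × {x53} = {(89,x53), (90,x53)}
  {89, 91} × {x53} = {(89,x53), (91,x53)}
  {89, 90} × {x54} = {(89,x54), (90,x54)}
  {89, 91} × {x54} = {(89,x54), (91,x54)}
  {90} × {x53, x54} = {(90,x53), (90,x54)}
  {90, 91} × {x53} = {(90,x53), (91,x53)}
  {90, 91} × {x54} = {(90,x54), (91,x54)}
  {91} × {x53, x54} = {(91,x53), (91,x54)}
  {89, 90, 91} × {x53} = {(89,x53), (90,x53), (91,x53)}
  {89, 90, 91} × {x54} = {(89,x54), (90,x54), (91,x54)}
  {89, 90} × {x53, x54} = {(89,x53), (89,x54), (90,x53), (90,x54)}
  {89, 91} × {x53, x54} = {(89,x53), (89,x54), (91,x53), (91,x54)}
  {90, 91} × {x53, x54} = {(90,x53), (90,x54), (91,x53), (91,x54)}
  {89, 90, 91} × {x53, x54} = {(89,x53), (89,x54), (90,x53), (90,x54), (91,x53), (91,x54)}
These 22 distinct sets form the basis B.
Close under arbitrary unions to get τ_{X×Y}; counting gives |τ_{X×Y}| = 64.


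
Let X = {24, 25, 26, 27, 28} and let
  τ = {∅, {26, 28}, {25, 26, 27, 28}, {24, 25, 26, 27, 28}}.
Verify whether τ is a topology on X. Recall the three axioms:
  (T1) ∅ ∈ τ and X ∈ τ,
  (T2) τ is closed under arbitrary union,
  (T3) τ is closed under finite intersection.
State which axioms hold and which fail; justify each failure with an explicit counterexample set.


τ IS a topology on X.

Axiom (T1): ∅ ∈ τ? Yes; X ∈ τ? Yes.
Axiom (T2/T3): check pairwise unions and intersections of members of τ.
All pairwise intersections and unions checked — each lies in τ. Therefore τ satisfies (T1), (T2), (T3): it IS a topology on X.


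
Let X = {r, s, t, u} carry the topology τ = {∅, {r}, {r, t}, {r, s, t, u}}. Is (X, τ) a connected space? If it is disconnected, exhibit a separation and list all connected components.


(X, τ) is connected.

Find clopen sets (U ∈ τ with X ∖ U ∈ τ):
  U = ∅, X ∖ U = {r, s, t, u} — both open, so U is clopen.
  U = {r, s, t, u}, X ∖ U = ∅ — both open, so U is clopen.
Only trivial clopens (∅ and X) exist, so (X, τ) is connected.
Compute connected components by grouping points that agree on all clopens:
  component: {r, s, t, u}


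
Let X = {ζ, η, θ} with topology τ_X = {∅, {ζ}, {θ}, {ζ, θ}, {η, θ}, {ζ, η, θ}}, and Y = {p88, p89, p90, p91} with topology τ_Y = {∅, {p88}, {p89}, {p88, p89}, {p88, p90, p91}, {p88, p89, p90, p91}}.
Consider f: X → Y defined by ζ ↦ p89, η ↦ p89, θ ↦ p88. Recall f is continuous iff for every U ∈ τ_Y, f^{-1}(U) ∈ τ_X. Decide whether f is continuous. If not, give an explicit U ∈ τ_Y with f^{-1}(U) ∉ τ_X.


f is NOT continuous.

Compute f^{-1}(U) for each U ∈ τ_Y:
  U = ∅: f^{-1}(U) = ∅ ∈ τ_X ✓.
  U = {p88}: f^{-1}(U) = {θ} ∈ τ_X ✓.
  U = {p89}: f^{-1}(U) = {ζ, η} ∉ τ_X ✗.
  U = {p88, p89}: f^{-1}(U) = {ζ, η, θ} ∈ τ_X ✓.
  U = {p88, p90, p91}: f^{-1}(U) = {θ} ∈ τ_X ✓.
  U = {p88, p89, p90, p91}: f^{-1}(U) = {ζ, η, θ} ∈ τ_X ✓.
Found U = {p89} with f^{-1}(U) = {ζ, η} not in τ_X. Therefore f is NOT continuous.


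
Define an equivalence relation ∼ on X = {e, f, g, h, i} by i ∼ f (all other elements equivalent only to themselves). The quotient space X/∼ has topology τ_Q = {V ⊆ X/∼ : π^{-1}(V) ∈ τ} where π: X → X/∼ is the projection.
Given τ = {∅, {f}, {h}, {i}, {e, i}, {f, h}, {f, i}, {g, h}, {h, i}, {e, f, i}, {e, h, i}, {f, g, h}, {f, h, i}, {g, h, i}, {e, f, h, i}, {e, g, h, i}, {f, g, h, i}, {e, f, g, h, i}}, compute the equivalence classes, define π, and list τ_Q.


X/∼ = {[e], [f=i], [g], [h]}; |τ_Q| = 9.

Equivalence classes: [e], [f=i], [g], [h].
Quotient map π: X → X/∼ sends e ↦ [e], f ↦ [f=i], g ↦ [g], h ↦ [h], i ↦ [f=i].
For each subset V ⊆ X/∼, compute π^{-1}(V) ⊆ X and check whether π^{-1}(V) ∈ τ. V is open in τ_Q iff π^{-1}(V) ∈ τ.
  V = {}: π^{-1}(V) = ∅ ∈ τ ✓.
  V = {[e]}: π^{-1}(V) = {e} ∉ τ ✗.
  V = {[f=i]}: π^{-1}(V) = {f, i} ∈ τ ✓.
  V = {[e], [f=i]}: π^{-1}(V) = {e, f, i} ∈ τ ✓.
  V = {[g]}: π^{-1}(V) = {g} ∉ τ ✗.
  V = {[e], [g]}: π^{-1}(V) = {e, g} ∉ τ ✗.
  V = {[f=i], [g]}: π^{-1}(V) = {f, g, i} ∉ τ ✗.
  V = {[e], [f=i], [g]}: π^{-1}(V) = {e, f, g, i} ∉ τ ✗.
  V = {[h]}: π^{-1}(V) = {h} ∈ τ ✓.
  V = {[e], [h]}: π^{-1}(V) = {e, h} ∉ τ ✗.
  V = {[f=i], [h]}: π^{-1}(V) = {f, h, i} ∈ τ ✓.
  V = {[e], [f=i], [h]}: π^{-1}(V) = {e, f, h, i} ∈ τ ✓.
  V = {[g], [h]}: π^{-1}(V) = {g, h} ∈ τ ✓.
  V = {[e], [g], [h]}: π^{-1}(V) = {e, g, h} ∉ τ ✗.
  V = {[f=i], [g], [h]}: π^{-1}(V) = {f, g, h, i} ∈ τ ✓.
  V = {[e], [f=i], [g], [h]}: π^{-1}(V) = {e, f, g, h, i} ∈ τ ✓.
Open sets in the quotient: τ_Q = {{}, {[f=i]}, {[e], [f=i]}, {[h]}, {[f=i], [h]}, {[e], [f=i], [h]}, {[g], [h]}, {[f=i], [g], [h]}, {[e], [f=i], [g], [h]}} (9 elements).


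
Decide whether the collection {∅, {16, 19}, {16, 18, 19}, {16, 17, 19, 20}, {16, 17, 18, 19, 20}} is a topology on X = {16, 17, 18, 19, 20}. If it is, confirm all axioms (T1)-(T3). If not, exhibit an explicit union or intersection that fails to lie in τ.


τ IS a topology on X.

Axiom (T1): ∅ ∈ τ? Yes; X ∈ τ? Yes.
Axiom (T2/T3): check pairwise unions and intersections of members of τ.
All pairwise intersections and unions checked — each lies in τ. Therefore τ satisfies (T1), (T2), (T3): it IS a topology on X.


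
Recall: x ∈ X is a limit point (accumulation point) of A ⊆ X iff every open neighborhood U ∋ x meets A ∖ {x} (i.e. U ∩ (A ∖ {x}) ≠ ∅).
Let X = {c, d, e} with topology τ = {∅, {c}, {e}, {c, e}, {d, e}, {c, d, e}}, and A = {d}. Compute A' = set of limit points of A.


A' = ∅

For each x ∈ X, list the open sets U ∈ τ with x ∈ U, then check whether U ∩ (A ∖ {x}) ≠ ∅ for every such U.
  x = c: open {c} ∋ x has {c} ∩ (A ∖ {c}) = ∅, so x is NOT a limit point.
  x = d: open {d, e} ∋ x has {d, e} ∩ (A ∖ {d}) = ∅, so x is NOT a limit point.
  x = e: open {e} ∋ x has {e} ∩ (A ∖ {e}) = ∅, so x is NOT a limit point.
Collecting: A' = ∅.


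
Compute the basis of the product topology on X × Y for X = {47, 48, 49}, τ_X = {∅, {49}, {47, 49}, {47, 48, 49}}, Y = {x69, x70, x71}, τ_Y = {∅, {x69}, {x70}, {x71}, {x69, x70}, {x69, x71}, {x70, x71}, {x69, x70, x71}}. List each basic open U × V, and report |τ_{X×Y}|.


Basis B = {∅ × ∅, {49} × {x69}, {49} × {x70}, {49} × {x71}, {47, 49} × {x69}, {47, 49} × {x70}, {47, 49} × {x71}, {49} × {x69, x70}, {49} × {x69, x71}, {49} × {x70, x71}, {47, 48, 49} × {x69}, {47, 48, 49} × {x70}, {47, 48, 49} × {x71}, {49} × {x69, x70, x71}, {47, 49} × {x69, x70}, {47, 49} × {x69, x71}, {47, 49} × {x70, x71}, {47, 49} × {x69, x70, x71}, {47, 48, 49} × {x69, x70}, {47, 48, 49} × {x69, x71}, {47, 48, 49} × {x70, x71}, {47, 48, 49} × {x69, x70, x71}}; |τ_{X×Y}| = 64.

Enumerate products U × V with U ∈ τ_X, V ∈ τ_Y (deduplicated):
  ∅ × ∅ = {} (∅)
  {49} × {x69} = {(49,x69)}
  {49} × {x70} = {(49,x70)}
  {49} × {x71} = {(49,x71)}
  {47, 49} × {x69} = {(47,x69), (49,x69)}
  {47, 49} × {x70} = {(47,x70), (49,x70)}
  {47, 49} × {x71} = {(47,x71), (49,x71)}
  {49} × {x69, x70} = {(49,x69), (49,x70)}
  {49} × {x69, x71} = {(49,x69), (49,x71)}
  {49} × {x70, x71} = {(49,x70), (49,x71)}
  {47, 48, 49} × {x69} = {(47,x69), (48,x69), (49,x69)}
  {47, 48, 49} × {x70} = {(47,x70), (48,x70), (49,x70)}
  {47, 48, 49} × {x71} = {(47,x71), (48,x71), (49,x71)}
  {49} × {x69, x70, x71} = {(49,x69), (49,x70), (49,x71)}
  {47, 49} × {x69, x70} = {(47,x69), (47,x70), (49,x69), (49,x70)}
  {47, 49} × {x69, x71} = {(47,x69), (47,x71), (49,x69), (49,x71)}
  {47, 49} × {x70, x71} = {(47,x70), (47,x71), (49,x70), (49,x71)}
  {47, 49} × {x69, x70, x71} = {(47,x69), (47,x70), (47,x71), (49,x69), (49,x70), (49,x71)}
  {47, 48, 49} × {x69, x70} = {(47,x69), (47,x70), (48,x69), (48,x70), (49,x69), (49,x70)}
  {47, 48, 49} × {x69, x71} = {(47,x69), (47,x71), (48,x69), (48,x71), (49,x69), (49,x71)}
  {47, 48, 49} × {x70, x71} = {(47,x70), (47,x71), (48,x70), (48,x71), (49,x70), (49,x71)}
  {47, 48, 49} × {x69, x70, x71} = {(47,x69), (47,x70), (47,x71), (48,x69), (48,x70), (48,x71), (49,x69), (49,x70), (49,x71)}
These 22 distinct sets form the basis B.
Close under arbitrary unions to get τ_{X×Y}; counting gives |τ_{X×Y}| = 64.


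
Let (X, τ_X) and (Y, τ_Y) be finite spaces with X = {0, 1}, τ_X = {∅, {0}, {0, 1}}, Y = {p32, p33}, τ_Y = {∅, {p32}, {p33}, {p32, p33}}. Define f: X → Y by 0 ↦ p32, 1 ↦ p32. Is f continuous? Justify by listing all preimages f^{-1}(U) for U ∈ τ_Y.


f IS continuous.

Compute f^{-1}(U) for each U ∈ τ_Y:
  U = ∅: f^{-1}(U) = ∅ ∈ τ_X ✓.
  U = {p32}: f^{-1}(U) = {0, 1} ∈ τ_X ✓.
  U = {p33}: f^{-1}(U) = ∅ ∈ τ_X ✓.
  U = {p32, p33}: f^{-1}(U) = {0, 1} ∈ τ_X ✓.
Every preimage lies in τ_X, so f IS continuous.


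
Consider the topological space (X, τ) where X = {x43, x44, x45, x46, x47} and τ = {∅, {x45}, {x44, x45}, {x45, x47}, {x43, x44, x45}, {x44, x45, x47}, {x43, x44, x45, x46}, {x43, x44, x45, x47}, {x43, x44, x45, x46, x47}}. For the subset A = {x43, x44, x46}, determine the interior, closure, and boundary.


int(A) = ∅, cl(A) = {x43, x44, x46}, ∂A = {x43, x44, x46}.

Closed sets in (X, τ) are complements of opens:
  closed(X, τ) = {∅, {x46}, {x47}, {x43, x46}, {x46, x47}, {x43, x44, x46}, {x43, x46, x47}, {x43, x44, x46, x47}, {x43, x44, x45, x46, x47}}.
int(A) = ⋃ {U ∈ τ : U ⊆ A}. Opens contained in A: ∅.
Taking the union of these: int(A) = ∅.
cl(A) = ⋂ {C closed : A ⊆ C}. Closed sets containing A: {x43, x44, x46}, {x43, x44, x46, x47}, {x43, x44, x45, x46, x47}.
Intersecting these: cl(A) = {x43, x44, x46}.
∂A = cl(A) ∖ int(A) = {x43, x44, x46} ∖ ∅ = {x43, x44, x46}.


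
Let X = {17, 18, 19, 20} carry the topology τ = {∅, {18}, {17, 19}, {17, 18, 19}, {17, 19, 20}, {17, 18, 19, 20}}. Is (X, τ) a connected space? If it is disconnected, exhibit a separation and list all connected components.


(X, τ) is disconnected; components = [{18}, {17, 19, 20}].

Find clopen sets (U ∈ τ with X ∖ U ∈ τ):
  U = ∅, X ∖ U = {17, 18, 19, 20} — both open, so U is clopen.
  U = {18}, X ∖ U = {17, 19, 20} — both open, so U is clopen.
  U = {17, 19, 20}, X ∖ U = {18} — both open, so U is clopen.
  U = {17, 18, 19, 20}, X ∖ U = ∅ — both open, so U is clopen.
Nontrivial clopen(s) exist: e.g. {17, 19, 20}. So (X, τ) is disconnected.
Compute connected components by grouping points that agree on all clopens:
  component: {18}
  component: {17, 19, 20}


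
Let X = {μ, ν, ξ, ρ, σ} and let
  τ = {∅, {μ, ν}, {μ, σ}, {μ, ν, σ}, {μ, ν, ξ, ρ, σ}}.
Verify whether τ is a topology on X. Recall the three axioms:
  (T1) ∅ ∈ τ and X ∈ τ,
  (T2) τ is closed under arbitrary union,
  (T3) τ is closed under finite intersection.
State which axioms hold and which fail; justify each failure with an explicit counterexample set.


τ is NOT a topology on X.

Axiom (T1): ∅ ∈ τ? Yes; X ∈ τ? Yes.
Axiom (T2/T3): check pairwise unions and intersections of members of τ.
Counterexample for (T3): {μ, ν} ∩ {μ, σ} = {μ} ∉ τ. Therefore τ is NOT a topology.


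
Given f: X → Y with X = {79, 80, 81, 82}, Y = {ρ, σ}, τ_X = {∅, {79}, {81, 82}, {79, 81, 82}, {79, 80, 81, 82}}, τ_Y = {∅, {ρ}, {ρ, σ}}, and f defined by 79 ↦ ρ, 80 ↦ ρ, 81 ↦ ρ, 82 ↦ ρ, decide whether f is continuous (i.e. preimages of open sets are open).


f IS continuous.

Compute f^{-1}(U) for each U ∈ τ_Y:
  U = ∅: f^{-1}(U) = ∅ ∈ τ_X ✓.
  U = {ρ}: f^{-1}(U) = {79, 80, 81, 82} ∈ τ_X ✓.
  U = {ρ, σ}: f^{-1}(U) = {79, 80, 81, 82} ∈ τ_X ✓.
Every preimage lies in τ_X, so f IS continuous.


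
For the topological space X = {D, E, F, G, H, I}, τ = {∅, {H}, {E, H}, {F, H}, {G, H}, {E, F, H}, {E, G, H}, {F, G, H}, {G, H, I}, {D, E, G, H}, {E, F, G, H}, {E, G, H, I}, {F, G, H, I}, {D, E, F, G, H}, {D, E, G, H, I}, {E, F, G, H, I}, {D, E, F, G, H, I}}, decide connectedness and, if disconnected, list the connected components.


(X, τ) is connected.

Find clopen sets (U ∈ τ with X ∖ U ∈ τ):
  U = ∅, X ∖ U = {D, E, F, G, H, I} — both open, so U is clopen.
  U = {D, E, F, G, H, I}, X ∖ U = ∅ — both open, so U is clopen.
Only trivial clopens (∅ and X) exist, so (X, τ) is connected.
Compute connected components by grouping points that agree on all clopens:
  component: {D, E, F, G, H, I}


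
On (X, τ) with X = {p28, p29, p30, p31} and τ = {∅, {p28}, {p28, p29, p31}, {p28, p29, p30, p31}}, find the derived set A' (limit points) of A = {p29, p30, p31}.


A' = {p29, p30, p31}

For each x ∈ X, list the open sets U ∈ τ with x ∈ U, then check whether U ∩ (A ∖ {x}) ≠ ∅ for every such U.
  x = p28: open {p28} ∋ x has {p28} ∩ (A ∖ {p28}) = ∅, so x is NOT a limit point.
  x = p29: opens ∋ x are {p28, p29, p31}, {p28, p29, p30, p31}; each meets A ∖ {p29}, so x IS a limit point.
  x = p30: opens ∋ x are {p28, p29, p30, p31}; each meets A ∖ {p30}, so x IS a limit point.
  x = p31: opens ∋ x are {p28, p29, p31}, {p28, p29, p30, p31}; each meets A ∖ {p31}, so x IS a limit point.
Collecting: A' = {p29, p30, p31}.


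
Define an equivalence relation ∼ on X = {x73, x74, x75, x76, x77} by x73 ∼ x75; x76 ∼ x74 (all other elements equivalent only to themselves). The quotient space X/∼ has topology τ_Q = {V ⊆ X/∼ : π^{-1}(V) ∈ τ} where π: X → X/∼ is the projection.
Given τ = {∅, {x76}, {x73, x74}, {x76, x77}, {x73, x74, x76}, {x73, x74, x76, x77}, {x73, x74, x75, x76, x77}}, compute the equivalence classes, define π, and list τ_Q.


X/∼ = {[x73=x75], [x74=x76], [x77]}; |τ_Q| = 2.

Equivalence classes: [x73=x75], [x74=x76], [x77].
Quotient map π: X → X/∼ sends x73 ↦ [x73=x75], x74 ↦ [x74=x76], x75 ↦ [x73=x75], x76 ↦ [x74=x76], x77 ↦ [x77].
For each subset V ⊆ X/∼, compute π^{-1}(V) ⊆ X and check whether π^{-1}(V) ∈ τ. V is open in τ_Q iff π^{-1}(V) ∈ τ.
  V = {}: π^{-1}(V) = ∅ ∈ τ ✓.
  V = {[x73=x75]}: π^{-1}(V) = {x73, x75} ∉ τ ✗.
  V = {[x74=x76]}: π^{-1}(V) = {x74, x76} ∉ τ ✗.
  V = {[x73=x75], [x74=x76]}: π^{-1}(V) = {x73, x74, x75, x76} ∉ τ ✗.
  V = {[x77]}: π^{-1}(V) = {x77} ∉ τ ✗.
  V = {[x73=x75], [x77]}: π^{-1}(V) = {x73, x75, x77} ∉ τ ✗.
  V = {[x74=x76], [x77]}: π^{-1}(V) = {x74, x76, x77} ∉ τ ✗.
  V = {[x73=x75], [x74=x76], [x77]}: π^{-1}(V) = {x73, x74, x75, x76, x77} ∈ τ ✓.
Open sets in the quotient: τ_Q = {{}, {[x73=x75], [x74=x76], [x77]}} (2 elements).


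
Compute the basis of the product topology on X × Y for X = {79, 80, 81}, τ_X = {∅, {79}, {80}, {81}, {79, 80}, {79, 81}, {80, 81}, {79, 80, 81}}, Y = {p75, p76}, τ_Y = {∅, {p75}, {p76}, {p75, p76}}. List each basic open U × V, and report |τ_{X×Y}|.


Basis B = {∅ × ∅, {79} × {p75}, {79} × {p76}, {80} × {p75}, {80} × {p76}, {81} × {p75}, {81} × {p76}, {79} × {p75, p76}, {79, 80} × {p75}, {79, 81} × {p75}, {79, 80} × {p76}, {79, 81} × {p76}, {80} × {p75, p76}, {80, 81} × {p75}, {80, 81} × {p76}, {81} × {p75, p76}, {79, 80, 81} × {p75}, {79, 80, 81} × {p76}, {79, 80} × {p75, p76}, {79, 81} × {p75, p76}, {80, 81} × {p75, p76}, {79, 80, 81} × {p75, p76}}; |τ_{X×Y}| = 64.

Enumerate products U × V with U ∈ τ_X, V ∈ τ_Y (deduplicated):
  ∅ × ∅ = {} (∅)
  {79} × {p75} = {(79,p75)}
  {79} × {p76} = {(79,p76)}
  {80} × {p75} = {(80,p75)}
  {80} × {p76} = {(80,p76)}
  {81} × {p75} = {(81,p75)}
  {81} × {p76} = {(81,p76)}
  {79} × {p75, p76} = {(79,p75), (79,p76)}
  {79, 80} × {p75} = {(79,p75), (80,p75)}
  {79, 81} × {p75} = {(79,p75), (81,p75)}
  {79, 80} × {p76} = {(79,p76), (80,p76)}
  {79, 81} × {p76} = {(79,p76), (81,p76)}
  {80} × {p75, p76} = {(80,p75), (80,p76)}
  {80, 81} × {p75} = {(80,p75), (81,p75)}
  {80, 81} × {p76} = {(80,p76), (81,p76)}
  {81} × {p75, p76} = {(81,p75), (81,p76)}
  {79, 80, 81} × {p75} = {(79,p75), (80,p75), (81,p75)}
  {79, 80, 81} × {p76} = {(79,p76), (80,p76), (81,p76)}
  {79, 80} × {p75, p76} = {(79,p75), (79,p76), (80,p75), (80,p76)}
  {79, 81} × {p75, p76} = {(79,p75), (79,p76), (81,p75), (81,p76)}
  {80, 81} × {p75, p76} = {(80,p75), (80,p76), (81,p75), (81,p76)}
  {79, 80, 81} × {p75, p76} = {(79,p75), (79,p76), (80,p75), (80,p76), (81,p75), (81,p76)}
These 22 distinct sets form the basis B.
Close under arbitrary unions to get τ_{X×Y}; counting gives |τ_{X×Y}| = 64.


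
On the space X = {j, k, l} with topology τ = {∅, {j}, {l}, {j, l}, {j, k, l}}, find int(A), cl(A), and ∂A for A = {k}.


int(A) = ∅, cl(A) = {k}, ∂A = {k}.

Closed sets in (X, τ) are complements of opens:
  closed(X, τ) = {∅, {k}, {j, k}, {k, l}, {j, k, l}}.
int(A) = ⋃ {U ∈ τ : U ⊆ A}. Opens contained in A: ∅.
Taking the union of these: int(A) = ∅.
cl(A) = ⋂ {C closed : A ⊆ C}. Closed sets containing A: {k}, {j, k}, {k, l}, {j, k, l}.
Intersecting these: cl(A) = {k}.
∂A = cl(A) ∖ int(A) = {k} ∖ ∅ = {k}.


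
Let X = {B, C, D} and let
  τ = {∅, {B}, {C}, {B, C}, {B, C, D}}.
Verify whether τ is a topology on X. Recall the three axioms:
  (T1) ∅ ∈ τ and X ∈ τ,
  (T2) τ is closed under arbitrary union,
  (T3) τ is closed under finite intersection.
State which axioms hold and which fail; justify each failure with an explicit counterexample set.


τ IS a topology on X.

Axiom (T1): ∅ ∈ τ? Yes; X ∈ τ? Yes.
Axiom (T2/T3): check pairwise unions and intersections of members of τ.
All pairwise intersections and unions checked — each lies in τ. Therefore τ satisfies (T1), (T2), (T3): it IS a topology on X.


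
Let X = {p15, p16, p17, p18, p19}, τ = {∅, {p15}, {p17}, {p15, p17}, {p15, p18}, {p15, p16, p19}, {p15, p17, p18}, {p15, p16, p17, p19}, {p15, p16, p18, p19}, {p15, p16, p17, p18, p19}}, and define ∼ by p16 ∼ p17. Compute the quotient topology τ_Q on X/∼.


X/∼ = {[p15], [p16=p17], [p18], [p19]}; |τ_Q| = 5.

Equivalence classes: [p15], [p16=p17], [p18], [p19].
Quotient map π: X → X/∼ sends p15 ↦ [p15], p16 ↦ [p16=p17], p17 ↦ [p16=p17], p18 ↦ [p18], p19 ↦ [p19].
For each subset V ⊆ X/∼, compute π^{-1}(V) ⊆ X and check whether π^{-1}(V) ∈ τ. V is open in τ_Q iff π^{-1}(V) ∈ τ.
  V = {}: π^{-1}(V) = ∅ ∈ τ ✓.
  V = {[p15]}: π^{-1}(V) = {p15} ∈ τ ✓.
  V = {[p16=p17]}: π^{-1}(V) = {p16, p17} ∉ τ ✗.
  V = {[p15], [p16=p17]}: π^{-1}(V) = {p15, p16, p17} ∉ τ ✗.
  V = {[p18]}: π^{-1}(V) = {p18} ∉ τ ✗.
  V = {[p15], [p18]}: π^{-1}(V) = {p15, p18} ∈ τ ✓.
  V = {[p16=p17], [p18]}: π^{-1}(V) = {p16, p17, p18} ∉ τ ✗.
  V = {[p15], [p16=p17], [p18]}: π^{-1}(V) = {p15, p16, p17, p18} ∉ τ ✗.
  V = {[p19]}: π^{-1}(V) = {p19} ∉ τ ✗.
  V = {[p15], [p19]}: π^{-1}(V) = {p15, p19} ∉ τ ✗.
  V = {[p16=p17], [p19]}: π^{-1}(V) = {p16, p17, p19} ∉ τ ✗.
  V = {[p15], [p16=p17], [p19]}: π^{-1}(V) = {p15, p16, p17, p19} ∈ τ ✓.
  V = {[p18], [p19]}: π^{-1}(V) = {p18, p19} ∉ τ ✗.
  V = {[p15], [p18], [p19]}: π^{-1}(V) = {p15, p18, p19} ∉ τ ✗.
  V = {[p16=p17], [p18], [p19]}: π^{-1}(V) = {p16, p17, p18, p19} ∉ τ ✗.
  V = {[p15], [p16=p17], [p18], [p19]}: π^{-1}(V) = {p15, p16, p17, p18, p19} ∈ τ ✓.
Open sets in the quotient: τ_Q = {{}, {[p15]}, {[p15], [p18]}, {[p15], [p16=p17], [p19]}, {[p15], [p16=p17], [p18], [p19]}} (5 elements).


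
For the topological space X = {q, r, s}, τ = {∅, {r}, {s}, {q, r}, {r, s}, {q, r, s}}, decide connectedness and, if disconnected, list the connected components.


(X, τ) is disconnected; components = [{s}, {q, r}].

Find clopen sets (U ∈ τ with X ∖ U ∈ τ):
  U = ∅, X ∖ U = {q, r, s} — both open, so U is clopen.
  U = {s}, X ∖ U = {q, r} — both open, so U is clopen.
  U = {q, r}, X ∖ U = {s} — both open, so U is clopen.
  U = {q, r, s}, X ∖ U = ∅ — both open, so U is clopen.
Nontrivial clopen(s) exist: e.g. {s}. So (X, τ) is disconnected.
Compute connected components by grouping points that agree on all clopens:
  component: {s}
  component: {q, r}


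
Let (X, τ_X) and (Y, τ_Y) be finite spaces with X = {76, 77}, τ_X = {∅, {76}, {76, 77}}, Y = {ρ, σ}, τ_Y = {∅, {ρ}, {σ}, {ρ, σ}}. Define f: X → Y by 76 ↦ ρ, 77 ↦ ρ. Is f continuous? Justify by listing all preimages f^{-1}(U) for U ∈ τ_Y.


f IS continuous.

Compute f^{-1}(U) for each U ∈ τ_Y:
  U = ∅: f^{-1}(U) = ∅ ∈ τ_X ✓.
  U = {ρ}: f^{-1}(U) = {76, 77} ∈ τ_X ✓.
  U = {σ}: f^{-1}(U) = ∅ ∈ τ_X ✓.
  U = {ρ, σ}: f^{-1}(U) = {76, 77} ∈ τ_X ✓.
Every preimage lies in τ_X, so f IS continuous.


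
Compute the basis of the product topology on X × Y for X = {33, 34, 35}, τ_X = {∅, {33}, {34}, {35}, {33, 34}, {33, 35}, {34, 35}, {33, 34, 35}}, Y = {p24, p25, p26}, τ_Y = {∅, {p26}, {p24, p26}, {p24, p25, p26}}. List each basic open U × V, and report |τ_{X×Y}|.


Basis B = {∅ × ∅, {33} × {p26}, {34} × {p26}, {35} × {p26}, {33} × {p24, p26}, {33, 34} × {p26}, {33, 35} × {p26}, {34} × {p24, p26}, {34, 35} × {p26}, {35} × {p24, p26}, {33} × {p24, p25, p26}, {33, 34, 35} × {p26}, {34} × {p24, p25, p26}, {35} × {p24, p25, p26}, {33, 34} × {p24, p26}, {33, 35} × {p24, p26}, {34, 35} × {p24, p26}, {33, 34} × {p24, p25, p26}, {33, 35} × {p24, p25, p26}, {33, 34, 35} × {p24, p26}, {34, 35} × {p24, p25, p26}, {33, 34, 35} × {p24, p25, p26}}; |τ_{X×Y}| = 64.

Enumerate products U × V with U ∈ τ_X, V ∈ τ_Y (deduplicated):
  ∅ × ∅ = {} (∅)
  {33} × {p26} = {(33,p26)}
  {34} × {p26} = {(34,p26)}
  {35} × {p26} = {(35,p26)}
  {33} × {p24, p26} = {(33,p24), (33,p26)}
  {33, 34} × {p26} = {(33,p26), (34,p26)}
  {33, 35} × {p26} = {(33,p26), (35,p26)}
  {34} × {p24, p26} = {(34,p24), (34,p26)}
  {34, 35} × {p26} = {(34,p26), (35,p26)}
  {35} × {p24, p26} = {(35,p24), (35,p26)}
  {33} × {p24, p25, p26} = {(33,p24), (33,p25), (33,p26)}
  {33, 34, 35} × {p26} = {(33,p26), (34,p26), (35,p26)}
  {34} × {p24, p25, p26} = {(34,p24), (34,p25), (34,p26)}
  {35} × {p24, p25, p26} = {(35,p24), (35,p25), (35,p26)}
  {33, 34} × {p24, p26} = {(33,p24), (33,p26), (34,p24), (34,p26)}
  {33, 35} × {p24, p26} = {(33,p24), (33,p26), (35,p24), (35,p26)}
  {34, 35} × {p24, p26} = {(34,p24), (34,p26), (35,p24), (35,p26)}
  {33, 34} × {p24, p25, p26} = {(33,p24), (33,p25), (33,p26), (34,p24), (34,p25), (34,p26)}
  {33, 35} × {p24, p25, p26} = {(33,p24), (33,p25), (33,p26), (35,p24), (35,p25), (35,p26)}
  {33, 34, 35} × {p24, p26} = {(33,p24), (33,p26), (34,p24), (34,p26), (35,p24), (35,p26)}
  {34, 35} × {p24, p25, p26} = {(34,p24), (34,p25), (34,p26), (35,p24), (35,p25), (35,p26)}
  {33, 34, 35} × {p24, p25, p26} = {(33,p24), (33,p25), (33,p26), (34,p24), (34,p25), (34,p26), (35,p24), (35,p25), (35,p26)}
These 22 distinct sets form the basis B.
Close under arbitrary unions to get τ_{X×Y}; counting gives |τ_{X×Y}| = 64.
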